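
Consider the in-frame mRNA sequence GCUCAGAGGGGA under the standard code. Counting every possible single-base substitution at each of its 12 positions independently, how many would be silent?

Codon 1 (GCU, Ala): 3 synonymous substitutions.
Codon 2 (CAG, Gln): 1 synonymous substitution.
Codon 3 (AGG, Arg): 2 synonymous substitutions.
Codon 4 (GGA, Gly): 3 synonymous substitutions.
Total: 3 + 1 + 2 + 3 = 9.

9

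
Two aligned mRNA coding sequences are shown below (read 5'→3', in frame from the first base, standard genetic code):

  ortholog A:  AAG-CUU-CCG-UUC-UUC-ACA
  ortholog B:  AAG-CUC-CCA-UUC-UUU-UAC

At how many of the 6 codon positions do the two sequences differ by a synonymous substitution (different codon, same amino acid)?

3

Codon 1: AAG Lys / AAG Lys — identical.
Codon 2: CUU Leu / CUC Leu — synonymous.
Codon 3: CCG Pro / CCA Pro — synonymous.
Codon 4: UUC Phe / UUC Phe — identical.
Codon 5: UUC Phe / UUU Phe — synonymous.
Codon 6: ACA Thr / UAC Tyr — nonsynonymous.
Synonymous differences: 3.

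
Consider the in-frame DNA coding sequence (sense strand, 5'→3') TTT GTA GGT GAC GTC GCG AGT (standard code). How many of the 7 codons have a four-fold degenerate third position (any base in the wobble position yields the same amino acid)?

Codon 1 TTT (Phe): third position 2-fold.
Codon 2 GTA (Val): third position 4-fold.
Codon 3 GGT (Gly): third position 4-fold.
Codon 4 GAC (Asp): third position 2-fold.
Codon 5 GTC (Val): third position 4-fold.
Codon 6 GCG (Ala): third position 4-fold.
Codon 7 AGT (Ser): third position 2-fold.
Four-fold degenerate third positions: 4.

4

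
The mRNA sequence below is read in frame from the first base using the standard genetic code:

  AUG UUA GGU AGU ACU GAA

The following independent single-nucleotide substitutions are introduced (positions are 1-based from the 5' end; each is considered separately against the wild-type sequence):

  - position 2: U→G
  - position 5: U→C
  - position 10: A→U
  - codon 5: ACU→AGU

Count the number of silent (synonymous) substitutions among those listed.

0

Codon 1: AUG (Met) → AGG (Arg) — missense.
Codon 2: UUA (Leu) → UCA (Ser) — missense.
Codon 4: AGU (Ser) → UGU (Cys) — missense.
Codon 5: ACU (Thr) → AGU (Ser) — missense.
Synonymous: 0 of 4.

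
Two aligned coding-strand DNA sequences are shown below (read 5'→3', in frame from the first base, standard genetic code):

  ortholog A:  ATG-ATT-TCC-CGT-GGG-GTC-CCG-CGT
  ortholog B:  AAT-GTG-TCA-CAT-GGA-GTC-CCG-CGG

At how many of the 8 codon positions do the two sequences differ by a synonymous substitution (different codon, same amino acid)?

Codon 1: ATG Met / AAT Asn — nonsynonymous.
Codon 2: ATT Ile / GTG Val — nonsynonymous.
Codon 3: TCC Ser / TCA Ser — synonymous.
Codon 4: CGT Arg / CAT His — nonsynonymous.
Codon 5: GGG Gly / GGA Gly — synonymous.
Codon 6: GTC Val / GTC Val — identical.
Codon 7: CCG Pro / CCG Pro — identical.
Codon 8: CGT Arg / CGG Arg — synonymous.
Synonymous differences: 3.

3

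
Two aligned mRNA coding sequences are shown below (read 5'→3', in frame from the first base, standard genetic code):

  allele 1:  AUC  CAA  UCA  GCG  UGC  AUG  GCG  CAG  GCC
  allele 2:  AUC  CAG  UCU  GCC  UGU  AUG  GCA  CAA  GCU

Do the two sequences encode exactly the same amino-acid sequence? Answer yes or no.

yes

Codon 1: AUC Ile / AUC Ile — identical.
Codon 2: CAA Gln / CAG Gln — synonymous.
Codon 3: UCA Ser / UCU Ser — synonymous.
Codon 4: GCG Ala / GCC Ala — synonymous.
Codon 5: UGC Cys / UGU Cys — synonymous.
Codon 6: AUG Met / AUG Met — identical.
Codon 7: GCG Ala / GCA Ala — synonymous.
Codon 8: CAG Gln / CAA Gln — synonymous.
Codon 9: GCC Ala / GCU Ala — synonymous.
Nonsynonymous differences: 0 → same protein.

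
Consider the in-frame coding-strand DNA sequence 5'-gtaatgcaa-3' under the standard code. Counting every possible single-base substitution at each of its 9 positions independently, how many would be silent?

4

Codon 1 (GTA, Val): 3 synonymous substitutions.
Codon 2 (ATG, Met): 0 synonymous substitutions.
Codon 3 (CAA, Gln): 1 synonymous substitution.
Total: 3 + 0 + 1 = 4.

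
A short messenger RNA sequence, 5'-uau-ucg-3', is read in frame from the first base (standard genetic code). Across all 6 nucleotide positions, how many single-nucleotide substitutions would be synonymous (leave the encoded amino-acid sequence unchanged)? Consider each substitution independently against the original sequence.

4

Codon 1 (UAU, Tyr): 1 synonymous substitution.
Codon 2 (UCG, Ser): 3 synonymous substitutions.
Total: 1 + 3 = 4.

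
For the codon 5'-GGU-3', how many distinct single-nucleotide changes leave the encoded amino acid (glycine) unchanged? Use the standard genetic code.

Position 1: none → 0 synonymous.
Position 2: none → 0 synonymous.
Position 3: GGC, GGA, GGG → 3 synonymous.
Total: 0 + 0 + 3 = 3.

3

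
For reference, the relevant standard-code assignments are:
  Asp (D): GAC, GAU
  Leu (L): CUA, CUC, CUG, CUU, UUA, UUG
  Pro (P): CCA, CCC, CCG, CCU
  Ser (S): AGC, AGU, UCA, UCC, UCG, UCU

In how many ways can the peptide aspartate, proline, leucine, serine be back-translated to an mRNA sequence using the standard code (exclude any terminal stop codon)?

Asp: 2 codons.
Pro: 4 codons.
Leu: 6 codons.
Ser: 6 codons.
2 × 4 × 6 × 6 = 288.

288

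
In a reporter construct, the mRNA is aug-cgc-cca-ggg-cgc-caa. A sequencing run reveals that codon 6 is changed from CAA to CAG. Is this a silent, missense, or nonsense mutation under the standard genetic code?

silent

Position 18 falls in codon 6: CAA → Gln.
After the substitution the codon is CAG → Gln.
Both encode Gln, so the change is synonymous.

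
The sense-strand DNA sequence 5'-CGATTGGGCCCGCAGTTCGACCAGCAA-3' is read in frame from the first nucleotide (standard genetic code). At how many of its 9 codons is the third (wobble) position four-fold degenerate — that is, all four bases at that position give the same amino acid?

Codon 1 CGA (Arg): third position 4-fold.
Codon 2 TTG (Leu): third position 2-fold.
Codon 3 GGC (Gly): third position 4-fold.
Codon 4 CCG (Pro): third position 4-fold.
Codon 5 CAG (Gln): third position 2-fold.
Codon 6 TTC (Phe): third position 2-fold.
Codon 7 GAC (Asp): third position 2-fold.
Codon 8 CAG (Gln): third position 2-fold.
Codon 9 CAA (Gln): third position 2-fold.
Four-fold degenerate third positions: 3.

3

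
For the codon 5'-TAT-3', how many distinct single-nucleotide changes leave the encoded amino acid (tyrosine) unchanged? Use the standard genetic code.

1

Position 1: none → 0 synonymous.
Position 2: none → 0 synonymous.
Position 3: TAC → 1 synonymous.
Total: 0 + 0 + 1 = 1.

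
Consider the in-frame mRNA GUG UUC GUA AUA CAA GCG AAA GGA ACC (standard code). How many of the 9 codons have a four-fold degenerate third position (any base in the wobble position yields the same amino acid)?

Codon 1 GUG (Val): third position 4-fold.
Codon 2 UUC (Phe): third position 2-fold.
Codon 3 GUA (Val): third position 4-fold.
Codon 4 AUA (Ile): third position 3-fold.
Codon 5 CAA (Gln): third position 2-fold.
Codon 6 GCG (Ala): third position 4-fold.
Codon 7 AAA (Lys): third position 2-fold.
Codon 8 GGA (Gly): third position 4-fold.
Codon 9 ACC (Thr): third position 4-fold.
Four-fold degenerate third positions: 5.

5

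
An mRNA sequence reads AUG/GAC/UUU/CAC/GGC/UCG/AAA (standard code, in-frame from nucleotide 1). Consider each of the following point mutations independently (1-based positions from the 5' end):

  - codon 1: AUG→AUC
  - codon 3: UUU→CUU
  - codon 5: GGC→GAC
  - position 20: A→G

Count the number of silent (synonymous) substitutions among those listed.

Codon 1: AUG (Met) → AUC (Ile) — missense.
Codon 3: UUU (Phe) → CUU (Leu) — missense.
Codon 5: GGC (Gly) → GAC (Asp) — missense.
Codon 7: AAA (Lys) → AGA (Arg) — missense.
Synonymous: 0 of 4.

0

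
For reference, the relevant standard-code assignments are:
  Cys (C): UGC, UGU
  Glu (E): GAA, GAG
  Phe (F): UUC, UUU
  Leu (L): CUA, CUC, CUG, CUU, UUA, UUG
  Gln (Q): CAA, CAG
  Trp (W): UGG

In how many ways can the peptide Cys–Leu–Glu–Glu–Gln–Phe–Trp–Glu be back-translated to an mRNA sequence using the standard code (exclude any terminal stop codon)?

384

Cys: 2 codons.
Leu: 6 codons.
Glu: 2 codons.
Glu: 2 codons.
Gln: 2 codons.
Phe: 2 codons.
Trp: 1 codon.
Glu: 2 codons.
2 × 6 × 2 × 2 × 2 × 2 × 1 × 2 = 384.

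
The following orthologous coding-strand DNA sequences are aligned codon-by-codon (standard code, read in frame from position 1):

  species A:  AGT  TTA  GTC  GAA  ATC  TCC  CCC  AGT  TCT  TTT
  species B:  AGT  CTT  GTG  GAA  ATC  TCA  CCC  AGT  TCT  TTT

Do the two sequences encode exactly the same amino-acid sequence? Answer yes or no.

Codon 1: AGT Ser / AGT Ser — identical.
Codon 2: TTA Leu / CTT Leu — synonymous.
Codon 3: GTC Val / GTG Val — synonymous.
Codon 4: GAA Glu / GAA Glu — identical.
Codon 5: ATC Ile / ATC Ile — identical.
Codon 6: TCC Ser / TCA Ser — synonymous.
Codon 7: CCC Pro / CCC Pro — identical.
Codon 8: AGT Ser / AGT Ser — identical.
Codon 9: TCT Ser / TCT Ser — identical.
Codon 10: TTT Phe / TTT Phe — identical.
Nonsynonymous differences: 0 → same protein.

yes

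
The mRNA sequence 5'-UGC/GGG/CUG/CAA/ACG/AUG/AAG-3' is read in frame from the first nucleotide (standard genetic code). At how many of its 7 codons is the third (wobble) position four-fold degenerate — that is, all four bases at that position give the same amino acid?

3

Codon 1 UGC (Cys): third position 2-fold.
Codon 2 GGG (Gly): third position 4-fold.
Codon 3 CUG (Leu): third position 4-fold.
Codon 4 CAA (Gln): third position 2-fold.
Codon 5 ACG (Thr): third position 4-fold.
Codon 6 AUG (Met): third position 1-fold.
Codon 7 AAG (Lys): third position 2-fold.
Four-fold degenerate third positions: 3.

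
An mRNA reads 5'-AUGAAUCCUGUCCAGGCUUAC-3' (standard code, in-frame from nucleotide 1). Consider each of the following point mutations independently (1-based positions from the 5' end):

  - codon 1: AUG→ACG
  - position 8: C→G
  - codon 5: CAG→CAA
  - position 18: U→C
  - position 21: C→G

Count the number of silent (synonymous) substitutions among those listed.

2

Codon 1: AUG (Met) → ACG (Thr) — missense.
Codon 3: CCU (Pro) → CGU (Arg) — missense.
Codon 5: CAG (Gln) → CAA (Gln) — synonymous.
Codon 6: GCU (Ala) → GCC (Ala) — synonymous.
Codon 7: UAC (Tyr) → UAG (Stop) — nonsense.
Synonymous: 2 of 5.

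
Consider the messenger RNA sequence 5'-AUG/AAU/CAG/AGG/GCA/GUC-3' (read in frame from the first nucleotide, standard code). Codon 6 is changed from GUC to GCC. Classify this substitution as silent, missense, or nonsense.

Position 17 falls in codon 6: GUC → Val.
After the substitution the codon is GCC → Ala.
Val ≠ Ala, so this is a missense mutation.

missense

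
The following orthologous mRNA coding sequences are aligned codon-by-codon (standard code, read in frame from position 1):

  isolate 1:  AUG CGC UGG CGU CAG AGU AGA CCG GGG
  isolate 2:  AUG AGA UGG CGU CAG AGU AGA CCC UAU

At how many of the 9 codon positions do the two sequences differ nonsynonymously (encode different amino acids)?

1

Codon 1: AUG Met / AUG Met — identical.
Codon 2: CGC Arg / AGA Arg — synonymous.
Codon 3: UGG Trp / UGG Trp — identical.
Codon 4: CGU Arg / CGU Arg — identical.
Codon 5: CAG Gln / CAG Gln — identical.
Codon 6: AGU Ser / AGU Ser — identical.
Codon 7: AGA Arg / AGA Arg — identical.
Codon 8: CCG Pro / CCC Pro — synonymous.
Codon 9: GGG Gly / UAU Tyr — nonsynonymous.
Nonsynonymous differences: 1.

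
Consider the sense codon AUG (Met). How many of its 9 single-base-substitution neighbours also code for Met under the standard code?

0

Position 1: none → 0 synonymous.
Position 2: none → 0 synonymous.
Position 3: none → 0 synonymous.
Total: 0 + 0 + 0 = 0.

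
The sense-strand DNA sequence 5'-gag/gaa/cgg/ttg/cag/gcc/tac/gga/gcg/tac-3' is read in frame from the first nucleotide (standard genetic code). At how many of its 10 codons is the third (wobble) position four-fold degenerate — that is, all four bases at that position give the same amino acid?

4

Codon 1 GAG (Glu): third position 2-fold.
Codon 2 GAA (Glu): third position 2-fold.
Codon 3 CGG (Arg): third position 4-fold.
Codon 4 TTG (Leu): third position 2-fold.
Codon 5 CAG (Gln): third position 2-fold.
Codon 6 GCC (Ala): third position 4-fold.
Codon 7 TAC (Tyr): third position 2-fold.
Codon 8 GGA (Gly): third position 4-fold.
Codon 9 GCG (Ala): third position 4-fold.
Codon 10 TAC (Tyr): third position 2-fold.
Four-fold degenerate third positions: 4.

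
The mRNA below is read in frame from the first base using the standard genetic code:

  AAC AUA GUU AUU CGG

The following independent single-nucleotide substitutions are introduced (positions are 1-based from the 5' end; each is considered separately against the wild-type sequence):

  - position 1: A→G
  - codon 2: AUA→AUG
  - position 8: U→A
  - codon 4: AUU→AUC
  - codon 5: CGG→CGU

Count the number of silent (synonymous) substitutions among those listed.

Codon 1: AAC (Asn) → GAC (Asp) — missense.
Codon 2: AUA (Ile) → AUG (Met) — missense.
Codon 3: GUU (Val) → GAU (Asp) — missense.
Codon 4: AUU (Ile) → AUC (Ile) — synonymous.
Codon 5: CGG (Arg) → CGU (Arg) — synonymous.
Synonymous: 2 of 5.

2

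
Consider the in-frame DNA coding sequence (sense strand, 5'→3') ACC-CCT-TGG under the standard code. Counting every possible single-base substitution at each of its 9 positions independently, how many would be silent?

6

Codon 1 (ACC, Thr): 3 synonymous substitutions.
Codon 2 (CCT, Pro): 3 synonymous substitutions.
Codon 3 (TGG, Trp): 0 synonymous substitutions.
Total: 3 + 3 + 0 = 6.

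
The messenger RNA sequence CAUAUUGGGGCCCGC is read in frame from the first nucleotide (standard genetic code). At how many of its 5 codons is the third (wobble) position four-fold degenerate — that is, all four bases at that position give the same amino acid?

3

Codon 1 CAU (His): third position 2-fold.
Codon 2 AUU (Ile): third position 3-fold.
Codon 3 GGG (Gly): third position 4-fold.
Codon 4 GCC (Ala): third position 4-fold.
Codon 5 CGC (Arg): third position 4-fold.
Four-fold degenerate third positions: 3.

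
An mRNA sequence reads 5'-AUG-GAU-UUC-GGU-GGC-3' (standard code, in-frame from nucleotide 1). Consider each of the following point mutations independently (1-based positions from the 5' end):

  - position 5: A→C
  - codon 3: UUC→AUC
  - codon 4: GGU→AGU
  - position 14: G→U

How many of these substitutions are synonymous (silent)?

Codon 2: GAU (Asp) → GCU (Ala) — missense.
Codon 3: UUC (Phe) → AUC (Ile) — missense.
Codon 4: GGU (Gly) → AGU (Ser) — missense.
Codon 5: GGC (Gly) → GUC (Val) — missense.
Synonymous: 0 of 4.

0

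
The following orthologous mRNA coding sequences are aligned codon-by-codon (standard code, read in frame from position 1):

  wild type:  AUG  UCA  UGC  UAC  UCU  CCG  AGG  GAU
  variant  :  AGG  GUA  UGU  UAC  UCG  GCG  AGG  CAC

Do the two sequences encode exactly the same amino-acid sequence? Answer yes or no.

no

Codon 1: AUG Met / AGG Arg — nonsynonymous.
Codon 2: UCA Ser / GUA Val — nonsynonymous.
Codon 3: UGC Cys / UGU Cys — synonymous.
Codon 4: UAC Tyr / UAC Tyr — identical.
Codon 5: UCU Ser / UCG Ser — synonymous.
Codon 6: CCG Pro / GCG Ala — nonsynonymous.
Codon 7: AGG Arg / AGG Arg — identical.
Codon 8: GAU Asp / CAC His — nonsynonymous.
Nonsynonymous differences: 4 → different protein.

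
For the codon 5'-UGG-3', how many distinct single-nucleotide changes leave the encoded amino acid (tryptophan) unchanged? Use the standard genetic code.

Position 1: none → 0 synonymous.
Position 2: none → 0 synonymous.
Position 3: none → 0 synonymous.
Total: 0 + 0 + 0 = 0.

0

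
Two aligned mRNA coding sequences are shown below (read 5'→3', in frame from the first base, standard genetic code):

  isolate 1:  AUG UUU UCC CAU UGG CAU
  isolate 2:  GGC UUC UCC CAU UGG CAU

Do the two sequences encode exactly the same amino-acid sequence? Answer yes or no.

Codon 1: AUG Met / GGC Gly — nonsynonymous.
Codon 2: UUU Phe / UUC Phe — synonymous.
Codon 3: UCC Ser / UCC Ser — identical.
Codon 4: CAU His / CAU His — identical.
Codon 5: UGG Trp / UGG Trp — identical.
Codon 6: CAU His / CAU His — identical.
Nonsynonymous differences: 1 → different protein.

no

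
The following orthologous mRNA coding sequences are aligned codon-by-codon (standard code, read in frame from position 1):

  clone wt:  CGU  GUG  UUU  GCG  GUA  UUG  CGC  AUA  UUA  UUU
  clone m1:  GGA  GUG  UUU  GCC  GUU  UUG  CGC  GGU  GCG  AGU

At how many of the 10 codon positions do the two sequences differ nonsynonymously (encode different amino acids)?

Codon 1: CGU Arg / GGA Gly — nonsynonymous.
Codon 2: GUG Val / GUG Val — identical.
Codon 3: UUU Phe / UUU Phe — identical.
Codon 4: GCG Ala / GCC Ala — synonymous.
Codon 5: GUA Val / GUU Val — synonymous.
Codon 6: UUG Leu / UUG Leu — identical.
Codon 7: CGC Arg / CGC Arg — identical.
Codon 8: AUA Ile / GGU Gly — nonsynonymous.
Codon 9: UUA Leu / GCG Ala — nonsynonymous.
Codon 10: UUU Phe / AGU Ser — nonsynonymous.
Nonsynonymous differences: 4.

4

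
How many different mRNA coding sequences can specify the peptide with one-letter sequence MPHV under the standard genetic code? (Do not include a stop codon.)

Met: 1 codon.
Pro: 4 codons.
His: 2 codons.
Val: 4 codons.
1 × 4 × 2 × 4 = 32.

32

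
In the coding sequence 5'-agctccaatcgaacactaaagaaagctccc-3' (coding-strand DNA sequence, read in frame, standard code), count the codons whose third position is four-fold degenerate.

Codon 1 AGC (Ser): third position 2-fold.
Codon 2 TCC (Ser): third position 4-fold.
Codon 3 AAT (Asn): third position 2-fold.
Codon 4 CGA (Arg): third position 4-fold.
Codon 5 ACA (Thr): third position 4-fold.
Codon 6 CTA (Leu): third position 4-fold.
Codon 7 AAG (Lys): third position 2-fold.
Codon 8 AAA (Lys): third position 2-fold.
Codon 9 GCT (Ala): third position 4-fold.
Codon 10 CCC (Pro): third position 4-fold.
Four-fold degenerate third positions: 6.

6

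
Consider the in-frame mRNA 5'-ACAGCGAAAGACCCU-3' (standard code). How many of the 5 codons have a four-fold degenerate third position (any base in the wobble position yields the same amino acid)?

3

Codon 1 ACA (Thr): third position 4-fold.
Codon 2 GCG (Ala): third position 4-fold.
Codon 3 AAA (Lys): third position 2-fold.
Codon 4 GAC (Asp): third position 2-fold.
Codon 5 CCU (Pro): third position 4-fold.
Four-fold degenerate third positions: 3.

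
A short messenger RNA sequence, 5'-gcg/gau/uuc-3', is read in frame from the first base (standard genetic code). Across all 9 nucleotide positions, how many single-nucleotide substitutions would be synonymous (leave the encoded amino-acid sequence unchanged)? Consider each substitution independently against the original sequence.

5

Codon 1 (GCG, Ala): 3 synonymous substitutions.
Codon 2 (GAU, Asp): 1 synonymous substitution.
Codon 3 (UUC, Phe): 1 synonymous substitution.
Total: 3 + 1 + 1 = 5.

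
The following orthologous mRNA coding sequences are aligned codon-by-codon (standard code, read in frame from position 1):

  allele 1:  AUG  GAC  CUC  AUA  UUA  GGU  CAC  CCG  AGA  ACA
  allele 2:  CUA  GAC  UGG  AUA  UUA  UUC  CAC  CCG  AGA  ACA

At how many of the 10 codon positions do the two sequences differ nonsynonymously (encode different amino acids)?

Codon 1: AUG Met / CUA Leu — nonsynonymous.
Codon 2: GAC Asp / GAC Asp — identical.
Codon 3: CUC Leu / UGG Trp — nonsynonymous.
Codon 4: AUA Ile / AUA Ile — identical.
Codon 5: UUA Leu / UUA Leu — identical.
Codon 6: GGU Gly / UUC Phe — nonsynonymous.
Codon 7: CAC His / CAC His — identical.
Codon 8: CCG Pro / CCG Pro — identical.
Codon 9: AGA Arg / AGA Arg — identical.
Codon 10: ACA Thr / ACA Thr — identical.
Nonsynonymous differences: 3.

3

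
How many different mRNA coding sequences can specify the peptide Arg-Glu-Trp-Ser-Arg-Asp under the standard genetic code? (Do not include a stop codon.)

864

Arg: 6 codons.
Glu: 2 codons.
Trp: 1 codon.
Ser: 6 codons.
Arg: 6 codons.
Asp: 2 codons.
6 × 2 × 1 × 6 × 6 × 2 = 864.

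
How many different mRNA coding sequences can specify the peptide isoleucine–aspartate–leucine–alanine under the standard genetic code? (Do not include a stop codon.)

Ile: 3 codons.
Asp: 2 codons.
Leu: 6 codons.
Ala: 4 codons.
3 × 2 × 6 × 4 = 144.

144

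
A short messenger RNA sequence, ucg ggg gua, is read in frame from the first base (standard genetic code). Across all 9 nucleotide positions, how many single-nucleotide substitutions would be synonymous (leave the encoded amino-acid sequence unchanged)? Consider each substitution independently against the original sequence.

Codon 1 (UCG, Ser): 3 synonymous substitutions.
Codon 2 (GGG, Gly): 3 synonymous substitutions.
Codon 3 (GUA, Val): 3 synonymous substitutions.
Total: 3 + 3 + 3 = 9.

9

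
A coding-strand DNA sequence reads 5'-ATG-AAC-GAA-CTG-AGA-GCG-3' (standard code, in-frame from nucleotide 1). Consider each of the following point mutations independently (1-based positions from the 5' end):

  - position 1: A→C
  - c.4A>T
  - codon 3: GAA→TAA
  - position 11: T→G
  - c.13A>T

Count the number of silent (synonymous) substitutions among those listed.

Codon 1: ATG (Met) → CTG (Leu) — missense.
Codon 2: AAC (Asn) → TAC (Tyr) — missense.
Codon 3: GAA (Glu) → TAA (Stop) — nonsense.
Codon 4: CTG (Leu) → CGG (Arg) — missense.
Codon 5: AGA (Arg) → TGA (Stop) — nonsense.
Synonymous: 0 of 5.

0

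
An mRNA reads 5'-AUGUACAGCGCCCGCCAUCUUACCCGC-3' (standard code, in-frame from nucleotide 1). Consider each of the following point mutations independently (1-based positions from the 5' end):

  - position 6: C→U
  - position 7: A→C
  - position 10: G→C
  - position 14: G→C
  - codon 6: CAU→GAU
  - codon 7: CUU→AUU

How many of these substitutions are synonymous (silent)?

1

Codon 2: UAC (Tyr) → UAU (Tyr) — synonymous.
Codon 3: AGC (Ser) → CGC (Arg) — missense.
Codon 4: GCC (Ala) → CCC (Pro) — missense.
Codon 5: CGC (Arg) → CCC (Pro) — missense.
Codon 6: CAU (His) → GAU (Asp) — missense.
Codon 7: CUU (Leu) → AUU (Ile) — missense.
Synonymous: 1 of 6.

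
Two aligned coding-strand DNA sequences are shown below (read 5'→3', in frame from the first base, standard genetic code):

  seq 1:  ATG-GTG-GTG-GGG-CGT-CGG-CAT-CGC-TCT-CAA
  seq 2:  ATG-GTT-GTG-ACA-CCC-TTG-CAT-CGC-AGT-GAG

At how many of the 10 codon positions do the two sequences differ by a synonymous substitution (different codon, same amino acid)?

2

Codon 1: ATG Met / ATG Met — identical.
Codon 2: GTG Val / GTT Val — synonymous.
Codon 3: GTG Val / GTG Val — identical.
Codon 4: GGG Gly / ACA Thr — nonsynonymous.
Codon 5: CGT Arg / CCC Pro — nonsynonymous.
Codon 6: CGG Arg / TTG Leu — nonsynonymous.
Codon 7: CAT His / CAT His — identical.
Codon 8: CGC Arg / CGC Arg — identical.
Codon 9: TCT Ser / AGT Ser — synonymous.
Codon 10: CAA Gln / GAG Glu — nonsynonymous.
Synonymous differences: 2.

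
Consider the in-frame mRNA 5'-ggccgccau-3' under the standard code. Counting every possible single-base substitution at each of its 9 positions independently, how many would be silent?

7

Codon 1 (GGC, Gly): 3 synonymous substitutions.
Codon 2 (CGC, Arg): 3 synonymous substitutions.
Codon 3 (CAU, His): 1 synonymous substitution.
Total: 3 + 3 + 1 = 7.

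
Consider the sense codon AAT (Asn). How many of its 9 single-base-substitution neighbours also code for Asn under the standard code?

1

Position 1: none → 0 synonymous.
Position 2: none → 0 synonymous.
Position 3: AAC → 1 synonymous.
Total: 0 + 0 + 1 = 1.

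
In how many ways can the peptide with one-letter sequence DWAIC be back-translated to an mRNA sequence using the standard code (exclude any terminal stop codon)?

Asp: 2 codons.
Trp: 1 codon.
Ala: 4 codons.
Ile: 3 codons.
Cys: 2 codons.
2 × 1 × 4 × 3 × 2 = 48.

48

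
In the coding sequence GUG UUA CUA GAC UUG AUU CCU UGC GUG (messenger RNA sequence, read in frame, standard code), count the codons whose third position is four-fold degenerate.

4

Codon 1 GUG (Val): third position 4-fold.
Codon 2 UUA (Leu): third position 2-fold.
Codon 3 CUA (Leu): third position 4-fold.
Codon 4 GAC (Asp): third position 2-fold.
Codon 5 UUG (Leu): third position 2-fold.
Codon 6 AUU (Ile): third position 3-fold.
Codon 7 CCU (Pro): third position 4-fold.
Codon 8 UGC (Cys): third position 2-fold.
Codon 9 GUG (Val): third position 4-fold.
Four-fold degenerate third positions: 4.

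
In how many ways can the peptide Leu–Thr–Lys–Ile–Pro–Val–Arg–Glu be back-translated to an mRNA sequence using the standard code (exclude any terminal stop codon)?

Leu: 6 codons.
Thr: 4 codons.
Lys: 2 codons.
Ile: 3 codons.
Pro: 4 codons.
Val: 4 codons.
Arg: 6 codons.
Glu: 2 codons.
6 × 4 × 2 × 3 × 4 × 4 × 6 × 2 = 27648.

27648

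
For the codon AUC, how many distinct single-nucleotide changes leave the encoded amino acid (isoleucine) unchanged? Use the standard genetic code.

2

Position 1: none → 0 synonymous.
Position 2: none → 0 synonymous.
Position 3: AUU, AUA → 2 synonymous.
Total: 0 + 0 + 2 = 2.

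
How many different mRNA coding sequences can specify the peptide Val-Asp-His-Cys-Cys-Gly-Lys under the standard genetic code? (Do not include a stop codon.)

Val: 4 codons.
Asp: 2 codons.
His: 2 codons.
Cys: 2 codons.
Cys: 2 codons.
Gly: 4 codons.
Lys: 2 codons.
4 × 2 × 2 × 2 × 2 × 4 × 2 = 512.

512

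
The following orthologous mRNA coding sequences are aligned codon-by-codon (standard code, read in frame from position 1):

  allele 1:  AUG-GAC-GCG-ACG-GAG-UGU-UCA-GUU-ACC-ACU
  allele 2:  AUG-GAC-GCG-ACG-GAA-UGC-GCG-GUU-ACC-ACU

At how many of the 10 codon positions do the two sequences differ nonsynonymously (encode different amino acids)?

Codon 1: AUG Met / AUG Met — identical.
Codon 2: GAC Asp / GAC Asp — identical.
Codon 3: GCG Ala / GCG Ala — identical.
Codon 4: ACG Thr / ACG Thr — identical.
Codon 5: GAG Glu / GAA Glu — synonymous.
Codon 6: UGU Cys / UGC Cys — synonymous.
Codon 7: UCA Ser / GCG Ala — nonsynonymous.
Codon 8: GUU Val / GUU Val — identical.
Codon 9: ACC Thr / ACC Thr — identical.
Codon 10: ACU Thr / ACU Thr — identical.
Nonsynonymous differences: 1.

1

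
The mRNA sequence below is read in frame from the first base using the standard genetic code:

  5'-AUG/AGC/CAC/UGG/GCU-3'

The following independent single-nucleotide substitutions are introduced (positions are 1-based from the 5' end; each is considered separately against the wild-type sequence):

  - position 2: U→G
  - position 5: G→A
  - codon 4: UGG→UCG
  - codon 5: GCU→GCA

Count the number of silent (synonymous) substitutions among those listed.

Codon 1: AUG (Met) → AGG (Arg) — missense.
Codon 2: AGC (Ser) → AAC (Asn) — missense.
Codon 4: UGG (Trp) → UCG (Ser) — missense.
Codon 5: GCU (Ala) → GCA (Ala) — synonymous.
Synonymous: 1 of 4.

1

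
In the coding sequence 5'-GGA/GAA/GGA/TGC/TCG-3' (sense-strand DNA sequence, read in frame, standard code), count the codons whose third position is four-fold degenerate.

3

Codon 1 GGA (Gly): third position 4-fold.
Codon 2 GAA (Glu): third position 2-fold.
Codon 3 GGA (Gly): third position 4-fold.
Codon 4 TGC (Cys): third position 2-fold.
Codon 5 TCG (Ser): third position 4-fold.
Four-fold degenerate third positions: 3.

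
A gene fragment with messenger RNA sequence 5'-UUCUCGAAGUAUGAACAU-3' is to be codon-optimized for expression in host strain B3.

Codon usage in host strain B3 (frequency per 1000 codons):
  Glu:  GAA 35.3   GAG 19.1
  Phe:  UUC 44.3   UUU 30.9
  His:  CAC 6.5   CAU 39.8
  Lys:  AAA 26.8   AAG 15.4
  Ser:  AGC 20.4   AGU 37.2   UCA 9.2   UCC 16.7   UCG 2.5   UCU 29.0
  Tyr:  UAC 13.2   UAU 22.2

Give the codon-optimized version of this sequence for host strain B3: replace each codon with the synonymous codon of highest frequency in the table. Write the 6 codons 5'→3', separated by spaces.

Codon 1 (Phe): best is UUC at 44.3.
Codon 2 (Ser): best is AGU at 37.2.
Codon 3 (Lys): best is AAA at 26.8.
Codon 4 (Tyr): best is UAU at 22.2.
Codon 5 (Glu): best is GAA at 35.3.
Codon 6 (His): best is CAU at 39.8.

UUC AGU AAA UAU GAA CAU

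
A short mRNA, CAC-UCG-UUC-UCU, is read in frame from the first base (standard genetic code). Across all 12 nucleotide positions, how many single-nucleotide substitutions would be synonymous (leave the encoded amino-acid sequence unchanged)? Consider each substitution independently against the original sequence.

Codon 1 (CAC, His): 1 synonymous substitution.
Codon 2 (UCG, Ser): 3 synonymous substitutions.
Codon 3 (UUC, Phe): 1 synonymous substitution.
Codon 4 (UCU, Ser): 3 synonymous substitutions.
Total: 1 + 3 + 1 + 3 = 8.

8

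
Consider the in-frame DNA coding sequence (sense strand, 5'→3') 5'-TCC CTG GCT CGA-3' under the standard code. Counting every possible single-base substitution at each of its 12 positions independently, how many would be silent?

Codon 1 (TCC, Ser): 3 synonymous substitutions.
Codon 2 (CTG, Leu): 4 synonymous substitutions.
Codon 3 (GCT, Ala): 3 synonymous substitutions.
Codon 4 (CGA, Arg): 4 synonymous substitutions.
Total: 3 + 4 + 3 + 4 = 14.

14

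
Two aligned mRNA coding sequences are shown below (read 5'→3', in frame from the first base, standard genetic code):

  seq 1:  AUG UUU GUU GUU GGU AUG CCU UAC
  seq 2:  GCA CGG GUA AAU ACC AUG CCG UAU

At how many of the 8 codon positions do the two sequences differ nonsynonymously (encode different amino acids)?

4

Codon 1: AUG Met / GCA Ala — nonsynonymous.
Codon 2: UUU Phe / CGG Arg — nonsynonymous.
Codon 3: GUU Val / GUA Val — synonymous.
Codon 4: GUU Val / AAU Asn — nonsynonymous.
Codon 5: GGU Gly / ACC Thr — nonsynonymous.
Codon 6: AUG Met / AUG Met — identical.
Codon 7: CCU Pro / CCG Pro — synonymous.
Codon 8: UAC Tyr / UAU Tyr — synonymous.
Nonsynonymous differences: 4.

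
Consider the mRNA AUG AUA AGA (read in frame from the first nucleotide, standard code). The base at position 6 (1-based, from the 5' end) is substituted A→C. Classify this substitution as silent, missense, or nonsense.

silent

Position 6 falls in codon 2: AUA → Ile.
After the substitution the codon is AUC → Ile.
Both encode Ile, so the change is synonymous.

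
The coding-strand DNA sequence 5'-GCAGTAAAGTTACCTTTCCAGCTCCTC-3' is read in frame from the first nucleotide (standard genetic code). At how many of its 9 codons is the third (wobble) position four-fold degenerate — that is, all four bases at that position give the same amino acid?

Codon 1 GCA (Ala): third position 4-fold.
Codon 2 GTA (Val): third position 4-fold.
Codon 3 AAG (Lys): third position 2-fold.
Codon 4 TTA (Leu): third position 2-fold.
Codon 5 CCT (Pro): third position 4-fold.
Codon 6 TTC (Phe): third position 2-fold.
Codon 7 CAG (Gln): third position 2-fold.
Codon 8 CTC (Leu): third position 4-fold.
Codon 9 CTC (Leu): third position 4-fold.
Four-fold degenerate third positions: 5.

5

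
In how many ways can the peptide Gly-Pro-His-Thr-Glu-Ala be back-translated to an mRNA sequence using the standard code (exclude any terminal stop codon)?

Gly: 4 codons.
Pro: 4 codons.
His: 2 codons.
Thr: 4 codons.
Glu: 2 codons.
Ala: 4 codons.
4 × 4 × 2 × 4 × 2 × 4 = 1024.

1024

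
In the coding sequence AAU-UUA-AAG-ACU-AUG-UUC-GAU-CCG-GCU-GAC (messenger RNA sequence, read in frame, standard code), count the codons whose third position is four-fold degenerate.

3

Codon 1 AAU (Asn): third position 2-fold.
Codon 2 UUA (Leu): third position 2-fold.
Codon 3 AAG (Lys): third position 2-fold.
Codon 4 ACU (Thr): third position 4-fold.
Codon 5 AUG (Met): third position 1-fold.
Codon 6 UUC (Phe): third position 2-fold.
Codon 7 GAU (Asp): third position 2-fold.
Codon 8 CCG (Pro): third position 4-fold.
Codon 9 GCU (Ala): third position 4-fold.
Codon 10 GAC (Asp): third position 2-fold.
Four-fold degenerate third positions: 3.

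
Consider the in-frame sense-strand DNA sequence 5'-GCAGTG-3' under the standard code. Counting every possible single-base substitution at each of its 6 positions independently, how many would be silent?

Codon 1 (GCA, Ala): 3 synonymous substitutions.
Codon 2 (GTG, Val): 3 synonymous substitutions.
Total: 3 + 3 = 6.

6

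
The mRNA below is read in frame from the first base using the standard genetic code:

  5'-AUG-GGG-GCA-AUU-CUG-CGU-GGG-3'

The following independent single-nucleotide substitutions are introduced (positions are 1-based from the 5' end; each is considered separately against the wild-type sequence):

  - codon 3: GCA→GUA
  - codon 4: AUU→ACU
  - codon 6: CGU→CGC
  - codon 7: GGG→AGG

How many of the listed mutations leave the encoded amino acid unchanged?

Codon 3: GCA (Ala) → GUA (Val) — missense.
Codon 4: AUU (Ile) → ACU (Thr) — missense.
Codon 6: CGU (Arg) → CGC (Arg) — synonymous.
Codon 7: GGG (Gly) → AGG (Arg) — missense.
Synonymous: 1 of 4.

1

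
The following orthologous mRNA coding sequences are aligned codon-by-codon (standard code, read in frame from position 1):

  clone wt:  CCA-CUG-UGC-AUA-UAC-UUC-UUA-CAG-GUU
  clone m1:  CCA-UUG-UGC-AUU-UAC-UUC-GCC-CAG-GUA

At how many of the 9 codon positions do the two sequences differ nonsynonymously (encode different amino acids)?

Codon 1: CCA Pro / CCA Pro — identical.
Codon 2: CUG Leu / UUG Leu — synonymous.
Codon 3: UGC Cys / UGC Cys — identical.
Codon 4: AUA Ile / AUU Ile — synonymous.
Codon 5: UAC Tyr / UAC Tyr — identical.
Codon 6: UUC Phe / UUC Phe — identical.
Codon 7: UUA Leu / GCC Ala — nonsynonymous.
Codon 8: CAG Gln / CAG Gln — identical.
Codon 9: GUU Val / GUA Val — synonymous.
Nonsynonymous differences: 1.

1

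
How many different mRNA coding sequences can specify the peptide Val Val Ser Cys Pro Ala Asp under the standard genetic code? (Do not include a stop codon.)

Val: 4 codons.
Val: 4 codons.
Ser: 6 codons.
Cys: 2 codons.
Pro: 4 codons.
Ala: 4 codons.
Asp: 2 codons.
4 × 4 × 6 × 2 × 4 × 4 × 2 = 6144.

6144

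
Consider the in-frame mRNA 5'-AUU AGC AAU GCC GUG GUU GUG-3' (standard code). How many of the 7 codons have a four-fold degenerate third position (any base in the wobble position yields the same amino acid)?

Codon 1 AUU (Ile): third position 3-fold.
Codon 2 AGC (Ser): third position 2-fold.
Codon 3 AAU (Asn): third position 2-fold.
Codon 4 GCC (Ala): third position 4-fold.
Codon 5 GUG (Val): third position 4-fold.
Codon 6 GUU (Val): third position 4-fold.
Codon 7 GUG (Val): third position 4-fold.
Four-fold degenerate third positions: 4.

4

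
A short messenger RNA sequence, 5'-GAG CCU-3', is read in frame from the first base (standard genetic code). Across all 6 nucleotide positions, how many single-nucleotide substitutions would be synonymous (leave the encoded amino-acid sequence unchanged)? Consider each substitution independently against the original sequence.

Codon 1 (GAG, Glu): 1 synonymous substitution.
Codon 2 (CCU, Pro): 3 synonymous substitutions.
Total: 1 + 3 = 4.

4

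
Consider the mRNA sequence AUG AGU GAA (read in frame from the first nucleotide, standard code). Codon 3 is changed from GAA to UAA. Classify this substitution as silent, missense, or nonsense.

Position 7 falls in codon 3: GAA → Glu.
After the substitution the codon is UAA → Stop.
The new codon is a stop codon, so this is a nonsense mutation.

nonsense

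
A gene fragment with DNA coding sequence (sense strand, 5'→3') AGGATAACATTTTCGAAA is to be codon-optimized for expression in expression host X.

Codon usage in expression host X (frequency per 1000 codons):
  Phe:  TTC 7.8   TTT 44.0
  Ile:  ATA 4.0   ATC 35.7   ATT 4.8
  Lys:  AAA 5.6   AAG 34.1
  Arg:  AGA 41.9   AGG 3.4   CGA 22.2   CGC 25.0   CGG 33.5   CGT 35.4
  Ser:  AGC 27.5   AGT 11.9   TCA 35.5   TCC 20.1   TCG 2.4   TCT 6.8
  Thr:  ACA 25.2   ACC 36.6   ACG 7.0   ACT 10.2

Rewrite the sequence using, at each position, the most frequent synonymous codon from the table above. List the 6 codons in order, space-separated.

Codon 1 (Arg): best is AGA at 41.9.
Codon 2 (Ile): best is ATC at 35.7.
Codon 3 (Thr): best is ACC at 36.6.
Codon 4 (Phe): best is TTT at 44.0.
Codon 5 (Ser): best is TCA at 35.5.
Codon 6 (Lys): best is AAG at 34.1.

AGA ATC ACC TTT TCA AAG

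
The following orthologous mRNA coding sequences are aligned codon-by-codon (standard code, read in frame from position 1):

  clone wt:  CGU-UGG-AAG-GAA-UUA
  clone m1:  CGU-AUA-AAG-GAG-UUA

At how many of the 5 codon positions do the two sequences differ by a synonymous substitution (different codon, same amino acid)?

1

Codon 1: CGU Arg / CGU Arg — identical.
Codon 2: UGG Trp / AUA Ile — nonsynonymous.
Codon 3: AAG Lys / AAG Lys — identical.
Codon 4: GAA Glu / GAG Glu — synonymous.
Codon 5: UUA Leu / UUA Leu — identical.
Synonymous differences: 1.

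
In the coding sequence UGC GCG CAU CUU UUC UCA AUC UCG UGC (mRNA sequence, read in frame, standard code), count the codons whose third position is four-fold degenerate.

Codon 1 UGC (Cys): third position 2-fold.
Codon 2 GCG (Ala): third position 4-fold.
Codon 3 CAU (His): third position 2-fold.
Codon 4 CUU (Leu): third position 4-fold.
Codon 5 UUC (Phe): third position 2-fold.
Codon 6 UCA (Ser): third position 4-fold.
Codon 7 AUC (Ile): third position 3-fold.
Codon 8 UCG (Ser): third position 4-fold.
Codon 9 UGC (Cys): third position 2-fold.
Four-fold degenerate third positions: 4.

4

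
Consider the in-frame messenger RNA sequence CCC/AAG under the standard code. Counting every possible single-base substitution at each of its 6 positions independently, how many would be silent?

Codon 1 (CCC, Pro): 3 synonymous substitutions.
Codon 2 (AAG, Lys): 1 synonymous substitution.
Total: 3 + 1 = 4.

4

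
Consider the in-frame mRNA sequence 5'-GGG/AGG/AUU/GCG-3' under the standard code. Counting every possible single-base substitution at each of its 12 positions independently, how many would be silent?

Codon 1 (GGG, Gly): 3 synonymous substitutions.
Codon 2 (AGG, Arg): 2 synonymous substitutions.
Codon 3 (AUU, Ile): 2 synonymous substitutions.
Codon 4 (GCG, Ala): 3 synonymous substitutions.
Total: 3 + 2 + 2 + 3 = 10.

10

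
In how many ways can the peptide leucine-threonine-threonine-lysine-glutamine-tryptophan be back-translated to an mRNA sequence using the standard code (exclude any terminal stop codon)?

384

Leu: 6 codons.
Thr: 4 codons.
Thr: 4 codons.
Lys: 2 codons.
Gln: 2 codons.
Trp: 1 codon.
6 × 4 × 4 × 2 × 2 × 1 = 384.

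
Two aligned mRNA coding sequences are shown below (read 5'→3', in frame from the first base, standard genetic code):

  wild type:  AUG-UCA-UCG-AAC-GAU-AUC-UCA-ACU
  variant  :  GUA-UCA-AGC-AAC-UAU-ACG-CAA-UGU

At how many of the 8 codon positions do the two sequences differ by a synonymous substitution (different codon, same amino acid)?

Codon 1: AUG Met / GUA Val — nonsynonymous.
Codon 2: UCA Ser / UCA Ser — identical.
Codon 3: UCG Ser / AGC Ser — synonymous.
Codon 4: AAC Asn / AAC Asn — identical.
Codon 5: GAU Asp / UAU Tyr — nonsynonymous.
Codon 6: AUC Ile / ACG Thr — nonsynonymous.
Codon 7: UCA Ser / CAA Gln — nonsynonymous.
Codon 8: ACU Thr / UGU Cys — nonsynonymous.
Synonymous differences: 1.

1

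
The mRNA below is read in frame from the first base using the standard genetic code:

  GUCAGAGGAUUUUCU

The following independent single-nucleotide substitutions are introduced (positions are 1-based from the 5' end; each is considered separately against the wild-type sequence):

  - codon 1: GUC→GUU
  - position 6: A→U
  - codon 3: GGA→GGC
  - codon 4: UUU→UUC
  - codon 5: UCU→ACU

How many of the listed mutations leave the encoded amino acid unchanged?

3

Codon 1: GUC (Val) → GUU (Val) — synonymous.
Codon 2: AGA (Arg) → AGU (Ser) — missense.
Codon 3: GGA (Gly) → GGC (Gly) — synonymous.
Codon 4: UUU (Phe) → UUC (Phe) — synonymous.
Codon 5: UCU (Ser) → ACU (Thr) — missense.
Synonymous: 3 of 5.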